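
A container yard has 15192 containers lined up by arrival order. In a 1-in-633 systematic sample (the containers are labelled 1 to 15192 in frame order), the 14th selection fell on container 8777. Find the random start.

k = 633
r = 8777 − (14−1)×633 = 8777 − 8229 = 548

548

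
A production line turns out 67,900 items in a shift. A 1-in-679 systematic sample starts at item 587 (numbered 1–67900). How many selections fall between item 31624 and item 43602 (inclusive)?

k = 679
First selection ≥ 31624: 587 + ⌈(31624−587)/679⌉·679 = 587 + 46×679 = 31821
Last selection ≤ 43602: 587 + ⌊(43602−587)/679⌋·679 = 587 + 63×679 = 43364
Count = 63 − 46 + 1 = 18

18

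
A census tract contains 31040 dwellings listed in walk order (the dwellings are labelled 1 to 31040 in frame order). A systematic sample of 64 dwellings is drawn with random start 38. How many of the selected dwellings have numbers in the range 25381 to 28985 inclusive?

k = 31040/64 = 485
First selection ≥ 25381: 38 + ⌈(25381−38)/485⌉·485 = 38 + 53×485 = 25743
Last selection ≤ 28985: 38 + ⌊(28985−38)/485⌋·485 = 38 + 59×485 = 28653
Count = 59 − 53 + 1 = 7

7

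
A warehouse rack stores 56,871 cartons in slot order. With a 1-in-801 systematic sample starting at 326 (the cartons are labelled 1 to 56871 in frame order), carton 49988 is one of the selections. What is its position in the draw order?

k = 801
position = (49988 − 326)/801 + 1 = 49662/801 + 1 = 62 + 1 = 63

63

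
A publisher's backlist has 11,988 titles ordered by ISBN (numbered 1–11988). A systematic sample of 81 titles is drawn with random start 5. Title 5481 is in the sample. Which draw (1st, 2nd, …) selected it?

38

k = 11988/81 = 148
position = (5481 − 5)/148 + 1 = 5476/148 + 1 = 37 + 1 = 38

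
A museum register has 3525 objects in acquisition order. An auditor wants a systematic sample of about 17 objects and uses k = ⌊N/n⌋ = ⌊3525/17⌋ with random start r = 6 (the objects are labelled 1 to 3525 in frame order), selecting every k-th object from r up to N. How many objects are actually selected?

18

k = ⌊3525/17⌋ = 207
Achieved size = ⌊(3525 − 6)/207⌋ + 1 = ⌊3519/207⌋ + 1 = 17 + 1 = 18
(last selection: 6 + 17×207 = 3525 ≤ 3525; next would be 3732 > 3525)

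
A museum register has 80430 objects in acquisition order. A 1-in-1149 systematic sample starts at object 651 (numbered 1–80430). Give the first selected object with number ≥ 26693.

k = 1149
Steps past start: ⌈(26693 − 651)/1149⌉ = ⌈26042/1149⌉ = 23
Selected object: 651 + 23×1149 = 27078

27078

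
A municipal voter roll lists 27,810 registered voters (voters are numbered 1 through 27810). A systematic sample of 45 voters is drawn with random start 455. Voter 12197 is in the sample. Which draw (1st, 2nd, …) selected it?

20

k = 27810/45 = 618
position = (12197 − 455)/618 + 1 = 11742/618 + 1 = 19 + 1 = 20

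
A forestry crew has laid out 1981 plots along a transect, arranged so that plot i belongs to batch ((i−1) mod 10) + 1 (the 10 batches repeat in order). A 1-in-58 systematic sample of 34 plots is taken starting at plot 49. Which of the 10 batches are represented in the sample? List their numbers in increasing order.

Consecutive selections differ by k = 58, so their batch numbers differ by 58 mod 10 = 8.
gcd(58, 10) = 2, so the sample visits 10/2 = 5 distinct residues mod 10.
Start 49 is batch 9; the batches hit are 1, 3, 5, 7, 9.

1, 3, 5, 7, 9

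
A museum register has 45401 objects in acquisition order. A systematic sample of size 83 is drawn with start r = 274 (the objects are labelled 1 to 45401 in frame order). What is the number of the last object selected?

k = 45401/83 = 547
83rd selection = r + (83−1)·k = 274 + 82×547 = 274 + 44854 = 45128

45128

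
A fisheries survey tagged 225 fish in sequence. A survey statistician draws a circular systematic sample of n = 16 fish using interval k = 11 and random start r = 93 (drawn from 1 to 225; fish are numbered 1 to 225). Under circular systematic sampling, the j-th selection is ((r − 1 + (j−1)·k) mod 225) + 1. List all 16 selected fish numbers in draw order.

93, 104, 115, 126, 137, 148, 159, 170, 181, 192, 203, 214, 225, 11, 22, 33

Selection 1: 93
Selection 2: 93 + 11 = 104
Selection 3: 104 + 11 = 115
Selection 4: 115 + 11 = 126
Selection 5: 126 + 11 = 137
Selection 6: 137 + 11 = 148
Selection 7: 148 + 11 = 159
Selection 8: 159 + 11 = 170
Selection 9: 170 + 11 = 181
Selection 10: 181 + 11 = 192
Selection 11: 192 + 11 = 203
Selection 12: 203 + 11 = 214
Selection 13: 214 + 11 = 225
Selection 14: 225 + 11 = 236 → 236 − 225 = 11
Selection 15: 11 + 11 = 22
Selection 16: 22 + 11 = 33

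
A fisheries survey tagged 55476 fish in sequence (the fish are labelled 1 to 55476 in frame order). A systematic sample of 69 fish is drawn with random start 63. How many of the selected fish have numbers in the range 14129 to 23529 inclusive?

k = 55476/69 = 804
First selection ≥ 14129: 63 + ⌈(14129−63)/804⌉·804 = 63 + 18×804 = 14535
Last selection ≤ 23529: 63 + ⌊(23529−63)/804⌋·804 = 63 + 29×804 = 23379
Count = 29 − 18 + 1 = 12

12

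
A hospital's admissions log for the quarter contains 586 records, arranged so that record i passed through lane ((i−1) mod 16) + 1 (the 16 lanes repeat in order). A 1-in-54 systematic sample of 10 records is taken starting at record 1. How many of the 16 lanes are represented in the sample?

8

Consecutive selections differ by k = 54, so their lane numbers differ by 54 mod 16 = 6.
gcd(54, 16) = 2, so the sample visits 16/2 = 8 distinct residues mod 16.
Start 1 is lane 1; the lanes hit are 1, 3, 5, 7, 9, 11, 13, 15.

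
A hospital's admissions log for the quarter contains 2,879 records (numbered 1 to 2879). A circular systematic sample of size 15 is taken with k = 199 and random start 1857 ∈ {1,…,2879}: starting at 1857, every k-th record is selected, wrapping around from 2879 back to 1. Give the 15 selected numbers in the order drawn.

1857, 2056, 2255, 2454, 2653, 2852, 172, 371, 570, 769, 968, 1167, 1366, 1565, 1764

Selection 1: 1857
Selection 2: 1857 + 199 = 2056
Selection 3: 2056 + 199 = 2255
Selection 4: 2255 + 199 = 2454
Selection 5: 2454 + 199 = 2653
Selection 6: 2653 + 199 = 2852
Selection 7: 2852 + 199 = 3051 → 3051 − 2879 = 172
Selection 8: 172 + 199 = 371
Selection 9: 371 + 199 = 570
Selection 10: 570 + 199 = 769
Selection 11: 769 + 199 = 968
Selection 12: 968 + 199 = 1167
Selection 13: 1167 + 199 = 1366
Selection 14: 1366 + 199 = 1565
Selection 15: 1565 + 199 = 1764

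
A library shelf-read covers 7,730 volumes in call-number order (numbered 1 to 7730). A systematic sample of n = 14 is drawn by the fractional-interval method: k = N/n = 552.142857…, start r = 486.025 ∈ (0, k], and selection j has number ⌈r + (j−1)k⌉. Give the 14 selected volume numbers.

j=1: r + 0k = 486.025 → ⌈·⌉ = 487
j=2: r + 1k = 1038.167857… → ⌈·⌉ = 1039
j=3: r + 2k = 1590.310714… → ⌈·⌉ = 1591
j=4: r + 3k = 2142.453571… → ⌈·⌉ = 2143
j=5: r + 4k = 2694.596428… → ⌈·⌉ = 2695
j=6: r + 5k = 3246.739285… → ⌈·⌉ = 3247
j=7: r + 6k = 3798.882142… → ⌈·⌉ = 3799
j=8: r + 7k = 4351.025 → ⌈·⌉ = 4352
j=9: r + 8k = 4903.167857… → ⌈·⌉ = 4904
j=10: r + 9k = 5455.310714… → ⌈·⌉ = 5456
j=11: r + 10k = 6007.453571… → ⌈·⌉ = 6008
j=12: r + 11k = 6559.596428… → ⌈·⌉ = 6560
j=13: r + 12k = 7111.739285… → ⌈·⌉ = 7112
j=14: r + 13k = 7663.882142… → ⌈·⌉ = 7664

487, 1039, 1591, 2143, 2695, 3247, 3799, 4352, 4904, 5456, 6008, 6560, 7112, 7664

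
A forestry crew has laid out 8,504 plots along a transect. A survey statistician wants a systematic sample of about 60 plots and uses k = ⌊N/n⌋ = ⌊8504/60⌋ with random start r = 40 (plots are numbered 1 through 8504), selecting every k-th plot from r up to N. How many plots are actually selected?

k = ⌊8504/60⌋ = 141
Achieved size = ⌊(8504 − 40)/141⌋ + 1 = ⌊8464/141⌋ + 1 = 60 + 1 = 61
(last selection: 40 + 60×141 = 8500 ≤ 8504; next would be 8641 > 8504)

61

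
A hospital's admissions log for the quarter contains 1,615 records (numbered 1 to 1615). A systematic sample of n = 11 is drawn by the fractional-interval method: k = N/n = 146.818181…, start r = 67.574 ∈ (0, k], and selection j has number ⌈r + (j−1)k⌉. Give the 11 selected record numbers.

68, 215, 362, 509, 655, 802, 949, 1096, 1243, 1389, 1536

j=1: r + 0k = 67.574 → ⌈·⌉ = 68
j=2: r + 1k = 214.392181… → ⌈·⌉ = 215
j=3: r + 2k = 361.210363… → ⌈·⌉ = 362
j=4: r + 3k = 508.028545… → ⌈·⌉ = 509
j=5: r + 4k = 654.846727… → ⌈·⌉ = 655
j=6: r + 5k = 801.664909… → ⌈·⌉ = 802
j=7: r + 6k = 948.483090… → ⌈·⌉ = 949
j=8: r + 7k = 1095.301272… → ⌈·⌉ = 1096
j=9: r + 8k = 1242.119454… → ⌈·⌉ = 1243
j=10: r + 9k = 1388.937636… → ⌈·⌉ = 1389
j=11: r + 10k = 1535.755818… → ⌈·⌉ = 1536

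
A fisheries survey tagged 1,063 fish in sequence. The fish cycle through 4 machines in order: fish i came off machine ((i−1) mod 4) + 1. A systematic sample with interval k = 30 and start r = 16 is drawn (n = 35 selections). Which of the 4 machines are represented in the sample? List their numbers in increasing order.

Consecutive selections differ by k = 30, so their machine numbers differ by 30 mod 4 = 2.
gcd(30, 4) = 2, so the sample visits 4/2 = 2 distinct residues mod 4.
Start 16 is machine 4; the machines hit are 2, 4.

2, 4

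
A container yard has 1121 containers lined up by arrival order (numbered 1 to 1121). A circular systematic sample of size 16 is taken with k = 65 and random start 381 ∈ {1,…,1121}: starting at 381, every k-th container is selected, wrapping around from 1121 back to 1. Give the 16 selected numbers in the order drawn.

Selection 1: 381
Selection 2: 381 + 65 = 446
Selection 3: 446 + 65 = 511
Selection 4: 511 + 65 = 576
Selection 5: 576 + 65 = 641
Selection 6: 641 + 65 = 706
Selection 7: 706 + 65 = 771
Selection 8: 771 + 65 = 836
Selection 9: 836 + 65 = 901
Selection 10: 901 + 65 = 966
Selection 11: 966 + 65 = 1031
Selection 12: 1031 + 65 = 1096
Selection 13: 1096 + 65 = 1161 → 1161 − 1121 = 40
Selection 14: 40 + 65 = 105
Selection 15: 105 + 65 = 170
Selection 16: 170 + 65 = 235

381, 446, 511, 576, 641, 706, 771, 836, 901, 966, 1031, 1096, 40, 105, 170, 235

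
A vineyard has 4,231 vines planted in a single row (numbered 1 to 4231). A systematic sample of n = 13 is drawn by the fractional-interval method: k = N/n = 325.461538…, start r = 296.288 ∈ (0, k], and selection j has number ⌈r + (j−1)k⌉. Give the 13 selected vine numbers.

j=1: r + 0k = 296.288 → ⌈·⌉ = 297
j=2: r + 1k = 621.749538… → ⌈·⌉ = 622
j=3: r + 2k = 947.211076… → ⌈·⌉ = 948
j=4: r + 3k = 1272.672615… → ⌈·⌉ = 1273
j=5: r + 4k = 1598.134153… → ⌈·⌉ = 1599
j=6: r + 5k = 1923.595692… → ⌈·⌉ = 1924
j=7: r + 6k = 2249.057230… → ⌈·⌉ = 2250
j=8: r + 7k = 2574.518769… → ⌈·⌉ = 2575
j=9: r + 8k = 2899.980307… → ⌈·⌉ = 2900
j=10: r + 9k = 3225.441846… → ⌈·⌉ = 3226
j=11: r + 10k = 3550.903384… → ⌈·⌉ = 3551
j=12: r + 11k = 3876.364923… → ⌈·⌉ = 3877
j=13: r + 12k = 4201.826461… → ⌈·⌉ = 4202

297, 622, 948, 1273, 1599, 1924, 2250, 2575, 2900, 3226, 3551, 3877, 4202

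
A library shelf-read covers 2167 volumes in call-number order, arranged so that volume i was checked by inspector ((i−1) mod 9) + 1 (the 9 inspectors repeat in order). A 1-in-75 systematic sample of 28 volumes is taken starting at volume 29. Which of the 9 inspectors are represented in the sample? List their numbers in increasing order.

Consecutive selections differ by k = 75, so their inspector numbers differ by 75 mod 9 = 3.
gcd(75, 9) = 3, so the sample visits 9/3 = 3 distinct residues mod 9.
Start 29 is inspector 2; the inspectors hit are 2, 5, 8.

2, 5, 8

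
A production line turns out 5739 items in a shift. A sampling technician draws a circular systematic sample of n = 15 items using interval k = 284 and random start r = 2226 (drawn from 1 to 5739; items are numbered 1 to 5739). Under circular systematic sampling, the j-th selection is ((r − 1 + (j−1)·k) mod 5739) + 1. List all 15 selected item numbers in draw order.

2226, 2510, 2794, 3078, 3362, 3646, 3930, 4214, 4498, 4782, 5066, 5350, 5634, 179, 463

Selection 1: 2226
Selection 2: 2226 + 284 = 2510
Selection 3: 2510 + 284 = 2794
Selection 4: 2794 + 284 = 3078
Selection 5: 3078 + 284 = 3362
Selection 6: 3362 + 284 = 3646
Selection 7: 3646 + 284 = 3930
Selection 8: 3930 + 284 = 4214
Selection 9: 4214 + 284 = 4498
Selection 10: 4498 + 284 = 4782
Selection 11: 4782 + 284 = 5066
Selection 12: 5066 + 284 = 5350
Selection 13: 5350 + 284 = 5634
Selection 14: 5634 + 284 = 5918 → 5918 − 5739 = 179
Selection 15: 179 + 284 = 463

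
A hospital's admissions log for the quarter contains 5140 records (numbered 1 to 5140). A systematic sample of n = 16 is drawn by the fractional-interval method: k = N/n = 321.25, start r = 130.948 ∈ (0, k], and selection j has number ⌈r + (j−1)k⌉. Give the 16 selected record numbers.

j=1: r + 0k = 130.948 → ⌈·⌉ = 131
j=2: r + 1k = 452.198 → ⌈·⌉ = 453
j=3: r + 2k = 773.448 → ⌈·⌉ = 774
j=4: r + 3k = 1094.698 → ⌈·⌉ = 1095
j=5: r + 4k = 1415.948 → ⌈·⌉ = 1416
j=6: r + 5k = 1737.198 → ⌈·⌉ = 1738
j=7: r + 6k = 2058.448 → ⌈·⌉ = 2059
j=8: r + 7k = 2379.698 → ⌈·⌉ = 2380
j=9: r + 8k = 2700.948 → ⌈·⌉ = 2701
j=10: r + 9k = 3022.198 → ⌈·⌉ = 3023
j=11: r + 10k = 3343.448 → ⌈·⌉ = 3344
j=12: r + 11k = 3664.698 → ⌈·⌉ = 3665
j=13: r + 12k = 3985.948 → ⌈·⌉ = 3986
j=14: r + 13k = 4307.198 → ⌈·⌉ = 4308
j=15: r + 14k = 4628.448 → ⌈·⌉ = 4629
j=16: r + 15k = 4949.698 → ⌈·⌉ = 4950

131, 453, 774, 1095, 1416, 1738, 2059, 2380, 2701, 3023, 3344, 3665, 3986, 4308, 4629, 4950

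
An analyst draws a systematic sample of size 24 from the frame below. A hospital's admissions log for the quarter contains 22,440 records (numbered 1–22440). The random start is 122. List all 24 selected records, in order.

k = N/n = 22440/24 = 935
record 1: 122
record 2: 122 + 935 = 1057
record 3: 1057 + 935 = 1992
record 4: 1992 + 935 = 2927
record 5: 2927 + 935 = 3862
record 6: 3862 + 935 = 4797
record 7: 4797 + 935 = 5732
record 8: 5732 + 935 = 6667
record 9: 6667 + 935 = 7602
record 10: 7602 + 935 = 8537
record 11: 8537 + 935 = 9472
record 12: 9472 + 935 = 10407
record 13: 10407 + 935 = 11342
record 14: 11342 + 935 = 12277
record 15: 12277 + 935 = 13212
record 16: 13212 + 935 = 14147
record 17: 14147 + 935 = 15082
record 18: 15082 + 935 = 16017
record 19: 16017 + 935 = 16952
record 20: 16952 + 935 = 17887
record 21: 17887 + 935 = 18822
record 22: 18822 + 935 = 19757
record 23: 19757 + 935 = 20692
record 24: 20692 + 935 = 21627

122, 1057, 1992, 2927, 3862, 4797, 5732, 6667, 7602, 8537, 9472, 10407, 11342, 12277, 13212, 14147, 15082, 16017, 16952, 17887, 18822, 19757, 20692, 21627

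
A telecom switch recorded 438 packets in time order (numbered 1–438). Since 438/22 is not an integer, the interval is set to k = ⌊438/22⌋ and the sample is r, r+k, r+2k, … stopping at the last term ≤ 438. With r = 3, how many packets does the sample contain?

k = ⌊438/22⌋ = 19
Achieved size = ⌊(438 − 3)/19⌋ + 1 = ⌊435/19⌋ + 1 = 22 + 1 = 23
(last selection: 3 + 22×19 = 421 ≤ 438; next would be 440 > 438)

23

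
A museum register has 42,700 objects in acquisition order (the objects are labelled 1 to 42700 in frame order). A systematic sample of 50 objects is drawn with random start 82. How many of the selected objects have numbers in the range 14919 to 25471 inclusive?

12

k = 42700/50 = 854
First selection ≥ 14919: 82 + ⌈(14919−82)/854⌉·854 = 82 + 18×854 = 15454
Last selection ≤ 25471: 82 + ⌊(25471−82)/854⌋·854 = 82 + 29×854 = 24848
Count = 29 − 18 + 1 = 12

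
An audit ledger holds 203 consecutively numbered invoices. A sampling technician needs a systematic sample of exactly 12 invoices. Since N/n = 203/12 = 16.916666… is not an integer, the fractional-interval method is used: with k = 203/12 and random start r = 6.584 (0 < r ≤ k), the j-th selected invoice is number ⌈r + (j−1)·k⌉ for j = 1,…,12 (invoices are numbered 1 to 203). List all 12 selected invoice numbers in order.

7, 24, 41, 58, 75, 92, 109, 126, 142, 159, 176, 193

j=1: r + 0k = 6.584 → ⌈·⌉ = 7
j=2: r + 1k = 23.500666… → ⌈·⌉ = 24
j=3: r + 2k = 40.417333… → ⌈·⌉ = 41
j=4: r + 3k = 57.334 → ⌈·⌉ = 58
j=5: r + 4k = 74.250666… → ⌈·⌉ = 75
j=6: r + 5k = 91.167333… → ⌈·⌉ = 92
j=7: r + 6k = 108.084 → ⌈·⌉ = 109
j=8: r + 7k = 125.000666… → ⌈·⌉ = 126
j=9: r + 8k = 141.917333… → ⌈·⌉ = 142
j=10: r + 9k = 158.834 → ⌈·⌉ = 159
j=11: r + 10k = 175.750666… → ⌈·⌉ = 176
j=12: r + 11k = 192.667333… → ⌈·⌉ = 193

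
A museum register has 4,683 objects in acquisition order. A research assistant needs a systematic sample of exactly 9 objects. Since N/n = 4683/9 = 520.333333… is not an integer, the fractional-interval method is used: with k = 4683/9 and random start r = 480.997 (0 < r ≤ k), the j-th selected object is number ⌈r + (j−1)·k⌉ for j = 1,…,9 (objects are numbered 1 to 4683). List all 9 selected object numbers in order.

481, 1002, 1522, 2042, 2563, 3083, 3603, 4124, 4644

j=1: r + 0k = 480.997 → ⌈·⌉ = 481
j=2: r + 1k = 1001.330333… → ⌈·⌉ = 1002
j=3: r + 2k = 1521.663666… → ⌈·⌉ = 1522
j=4: r + 3k = 2041.997 → ⌈·⌉ = 2042
j=5: r + 4k = 2562.330333… → ⌈·⌉ = 2563
j=6: r + 5k = 3082.663666… → ⌈·⌉ = 3083
j=7: r + 6k = 3602.997 → ⌈·⌉ = 3603
j=8: r + 7k = 4123.330333… → ⌈·⌉ = 4124
j=9: r + 8k = 4643.663666… → ⌈·⌉ = 4644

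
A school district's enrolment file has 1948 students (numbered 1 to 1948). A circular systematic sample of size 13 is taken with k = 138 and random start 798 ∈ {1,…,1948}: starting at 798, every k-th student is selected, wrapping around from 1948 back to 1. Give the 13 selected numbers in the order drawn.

Selection 1: 798
Selection 2: 798 + 138 = 936
Selection 3: 936 + 138 = 1074
Selection 4: 1074 + 138 = 1212
Selection 5: 1212 + 138 = 1350
Selection 6: 1350 + 138 = 1488
Selection 7: 1488 + 138 = 1626
Selection 8: 1626 + 138 = 1764
Selection 9: 1764 + 138 = 1902
Selection 10: 1902 + 138 = 2040 → 2040 − 1948 = 92
Selection 11: 92 + 138 = 230
Selection 12: 230 + 138 = 368
Selection 13: 368 + 138 = 506

798, 936, 1074, 1212, 1350, 1488, 1626, 1764, 1902, 92, 230, 368, 506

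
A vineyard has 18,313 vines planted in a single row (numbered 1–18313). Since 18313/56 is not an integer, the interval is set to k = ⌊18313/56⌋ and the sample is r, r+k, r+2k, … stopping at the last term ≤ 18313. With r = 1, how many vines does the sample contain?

57

k = ⌊18313/56⌋ = 327
Achieved size = ⌊(18313 − 1)/327⌋ + 1 = ⌊18312/327⌋ + 1 = 56 + 1 = 57
(last selection: 1 + 56×327 = 18313 ≤ 18313; next would be 18640 > 18313)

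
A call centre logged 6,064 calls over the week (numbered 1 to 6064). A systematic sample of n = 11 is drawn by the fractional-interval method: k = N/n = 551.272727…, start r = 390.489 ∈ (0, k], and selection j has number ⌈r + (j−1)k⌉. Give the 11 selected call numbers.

j=1: r + 0k = 390.489 → ⌈·⌉ = 391
j=2: r + 1k = 941.761727… → ⌈·⌉ = 942
j=3: r + 2k = 1493.034454… → ⌈·⌉ = 1494
j=4: r + 3k = 2044.307181… → ⌈·⌉ = 2045
j=5: r + 4k = 2595.579909… → ⌈·⌉ = 2596
j=6: r + 5k = 3146.852636… → ⌈·⌉ = 3147
j=7: r + 6k = 3698.125363… → ⌈·⌉ = 3699
j=8: r + 7k = 4249.398090… → ⌈·⌉ = 4250
j=9: r + 8k = 4800.670818… → ⌈·⌉ = 4801
j=10: r + 9k = 5351.943545… → ⌈·⌉ = 5352
j=11: r + 10k = 5903.216272… → ⌈·⌉ = 5904

391, 942, 1494, 2045, 2596, 3147, 3699, 4250, 4801, 5352, 5904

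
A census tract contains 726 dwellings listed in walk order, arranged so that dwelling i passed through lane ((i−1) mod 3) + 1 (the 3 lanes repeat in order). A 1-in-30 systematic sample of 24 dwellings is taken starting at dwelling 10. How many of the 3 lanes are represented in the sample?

1

Consecutive selections differ by k = 30, so their lane numbers differ by 30 mod 3 = 0.
gcd(30, 3) = 3, so the sample visits 3/3 = 1 distinct residues mod 3.
Start 10 is lane 1; the lanes hit are 1.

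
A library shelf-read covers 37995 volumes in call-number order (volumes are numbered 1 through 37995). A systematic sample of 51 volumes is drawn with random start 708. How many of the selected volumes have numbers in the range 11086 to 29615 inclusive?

25

k = 37995/51 = 745
First selection ≥ 11086: 708 + ⌈(11086−708)/745⌉·745 = 708 + 14×745 = 11138
Last selection ≤ 29615: 708 + ⌊(29615−708)/745⌋·745 = 708 + 38×745 = 29018
Count = 38 − 14 + 1 = 25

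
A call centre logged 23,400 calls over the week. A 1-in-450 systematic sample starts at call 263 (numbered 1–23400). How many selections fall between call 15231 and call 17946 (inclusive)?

6

k = 450
First selection ≥ 15231: 263 + ⌈(15231−263)/450⌉·450 = 263 + 34×450 = 15563
Last selection ≤ 17946: 263 + ⌊(17946−263)/450⌋·450 = 263 + 39×450 = 17813
Count = 39 − 34 + 1 = 6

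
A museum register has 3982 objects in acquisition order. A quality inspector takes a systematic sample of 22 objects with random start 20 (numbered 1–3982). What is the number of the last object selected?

3821

k = 3982/22 = 181
22nd selection = r + (22−1)·k = 20 + 21×181 = 20 + 3801 = 3821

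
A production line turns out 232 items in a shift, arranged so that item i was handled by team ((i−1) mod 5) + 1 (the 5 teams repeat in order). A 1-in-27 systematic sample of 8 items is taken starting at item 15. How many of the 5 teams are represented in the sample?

5

Consecutive selections differ by k = 27, so their team numbers differ by 27 mod 5 = 2.
gcd(27, 5) = 1, so the sample visits 5/1 = 5 distinct residues mod 5.
Start 15 is team 5; the teams hit are 1, 2, 3, 4, 5.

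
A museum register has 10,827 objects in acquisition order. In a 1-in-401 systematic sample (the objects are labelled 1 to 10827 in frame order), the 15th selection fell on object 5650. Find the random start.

k = 401
r = 5650 − (15−1)×401 = 5650 − 5614 = 36

36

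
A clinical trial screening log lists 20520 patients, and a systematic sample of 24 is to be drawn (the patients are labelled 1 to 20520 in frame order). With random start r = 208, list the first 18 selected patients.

k = N/n = 20520/24 = 855
patient 1: 208
patient 2: 208 + 855 = 1063
patient 3: 1063 + 855 = 1918
patient 4: 1918 + 855 = 2773
patient 5: 2773 + 855 = 3628
patient 6: 3628 + 855 = 4483
patient 7: 4483 + 855 = 5338
patient 8: 5338 + 855 = 6193
patient 9: 6193 + 855 = 7048
patient 10: 7048 + 855 = 7903
patient 11: 7903 + 855 = 8758
patient 12: 8758 + 855 = 9613
patient 13: 9613 + 855 = 10468
patient 14: 10468 + 855 = 11323
patient 15: 11323 + 855 = 12178
patient 16: 12178 + 855 = 13033
patient 17: 13033 + 855 = 13888
patient 18: 13888 + 855 = 14743

208, 1063, 1918, 2773, 3628, 4483, 5338, 6193, 7048, 7903, 8758, 9613, 10468, 11323, 12178, 13033, 13888, 14743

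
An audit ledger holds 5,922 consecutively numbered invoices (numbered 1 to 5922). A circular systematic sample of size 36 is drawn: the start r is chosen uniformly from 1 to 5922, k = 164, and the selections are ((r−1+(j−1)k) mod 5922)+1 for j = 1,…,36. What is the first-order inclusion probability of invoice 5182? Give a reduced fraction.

2/329

For each position j, as r ranges over 1…5922 the j-th selection hits every invoice exactly once, so invoice 5182 is selected for exactly 36 of the 5922 starts.
Inclusion probability = 36/5922 = 2/329.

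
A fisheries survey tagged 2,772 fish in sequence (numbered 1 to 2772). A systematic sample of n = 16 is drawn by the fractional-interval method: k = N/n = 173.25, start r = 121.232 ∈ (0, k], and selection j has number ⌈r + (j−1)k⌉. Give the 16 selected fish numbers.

122, 295, 468, 641, 815, 988, 1161, 1334, 1508, 1681, 1854, 2027, 2201, 2374, 2547, 2720

j=1: r + 0k = 121.232 → ⌈·⌉ = 122
j=2: r + 1k = 294.482 → ⌈·⌉ = 295
j=3: r + 2k = 467.732 → ⌈·⌉ = 468
j=4: r + 3k = 640.982 → ⌈·⌉ = 641
j=5: r + 4k = 814.232 → ⌈·⌉ = 815
j=6: r + 5k = 987.482 → ⌈·⌉ = 988
j=7: r + 6k = 1160.732 → ⌈·⌉ = 1161
j=8: r + 7k = 1333.982 → ⌈·⌉ = 1334
j=9: r + 8k = 1507.232 → ⌈·⌉ = 1508
j=10: r + 9k = 1680.482 → ⌈·⌉ = 1681
j=11: r + 10k = 1853.732 → ⌈·⌉ = 1854
j=12: r + 11k = 2026.982 → ⌈·⌉ = 2027
j=13: r + 12k = 2200.232 → ⌈·⌉ = 2201
j=14: r + 13k = 2373.482 → ⌈·⌉ = 2374
j=15: r + 14k = 2546.732 → ⌈·⌉ = 2547
j=16: r + 15k = 2719.982 → ⌈·⌉ = 2720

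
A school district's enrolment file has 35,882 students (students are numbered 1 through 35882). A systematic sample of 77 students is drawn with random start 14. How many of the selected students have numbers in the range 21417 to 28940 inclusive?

17

k = 35882/77 = 466
First selection ≥ 21417: 14 + ⌈(21417−14)/466⌉·466 = 14 + 46×466 = 21450
Last selection ≤ 28940: 14 + ⌊(28940−14)/466⌋·466 = 14 + 62×466 = 28906
Count = 62 − 46 + 1 = 17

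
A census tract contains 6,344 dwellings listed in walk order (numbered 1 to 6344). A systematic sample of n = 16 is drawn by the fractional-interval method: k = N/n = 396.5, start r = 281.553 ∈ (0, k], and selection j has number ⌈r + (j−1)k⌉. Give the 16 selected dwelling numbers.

282, 679, 1075, 1472, 1868, 2265, 2661, 3058, 3454, 3851, 4247, 4644, 5040, 5437, 5833, 6230

j=1: r + 0k = 281.553 → ⌈·⌉ = 282
j=2: r + 1k = 678.053 → ⌈·⌉ = 679
j=3: r + 2k = 1074.553 → ⌈·⌉ = 1075
j=4: r + 3k = 1471.053 → ⌈·⌉ = 1472
j=5: r + 4k = 1867.553 → ⌈·⌉ = 1868
j=6: r + 5k = 2264.053 → ⌈·⌉ = 2265
j=7: r + 6k = 2660.553 → ⌈·⌉ = 2661
j=8: r + 7k = 3057.053 → ⌈·⌉ = 3058
j=9: r + 8k = 3453.553 → ⌈·⌉ = 3454
j=10: r + 9k = 3850.053 → ⌈·⌉ = 3851
j=11: r + 10k = 4246.553 → ⌈·⌉ = 4247
j=12: r + 11k = 4643.053 → ⌈·⌉ = 4644
j=13: r + 12k = 5039.553 → ⌈·⌉ = 5040
j=14: r + 13k = 5436.053 → ⌈·⌉ = 5437
j=15: r + 14k = 5832.553 → ⌈·⌉ = 5833
j=16: r + 15k = 6229.053 → ⌈·⌉ = 6230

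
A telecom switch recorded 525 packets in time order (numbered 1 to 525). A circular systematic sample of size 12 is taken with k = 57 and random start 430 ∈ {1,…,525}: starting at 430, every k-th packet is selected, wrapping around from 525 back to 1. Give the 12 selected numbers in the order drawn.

430, 487, 19, 76, 133, 190, 247, 304, 361, 418, 475, 7

Selection 1: 430
Selection 2: 430 + 57 = 487
Selection 3: 487 + 57 = 544 → 544 − 525 = 19
Selection 4: 19 + 57 = 76
Selection 5: 76 + 57 = 133
Selection 6: 133 + 57 = 190
Selection 7: 190 + 57 = 247
Selection 8: 247 + 57 = 304
Selection 9: 304 + 57 = 361
Selection 10: 361 + 57 = 418
Selection 11: 418 + 57 = 475
Selection 12: 475 + 57 = 532 → 532 − 525 = 7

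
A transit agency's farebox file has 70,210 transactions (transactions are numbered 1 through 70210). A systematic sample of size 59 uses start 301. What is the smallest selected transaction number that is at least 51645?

52661

k = 70210/59 = 1190
Steps past start: ⌈(51645 − 301)/1190⌉ = ⌈51344/1190⌉ = 44
Selected transaction: 301 + 44×1190 = 52661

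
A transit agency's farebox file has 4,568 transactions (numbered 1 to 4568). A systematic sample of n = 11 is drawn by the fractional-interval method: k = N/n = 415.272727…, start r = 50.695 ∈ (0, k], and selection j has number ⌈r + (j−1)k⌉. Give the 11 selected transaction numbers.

j=1: r + 0k = 50.695 → ⌈·⌉ = 51
j=2: r + 1k = 465.967727… → ⌈·⌉ = 466
j=3: r + 2k = 881.240454… → ⌈·⌉ = 882
j=4: r + 3k = 1296.513181… → ⌈·⌉ = 1297
j=5: r + 4k = 1711.785909… → ⌈·⌉ = 1712
j=6: r + 5k = 2127.058636… → ⌈·⌉ = 2128
j=7: r + 6k = 2542.331363… → ⌈·⌉ = 2543
j=8: r + 7k = 2957.604090… → ⌈·⌉ = 2958
j=9: r + 8k = 3372.876818… → ⌈·⌉ = 3373
j=10: r + 9k = 3788.149545… → ⌈·⌉ = 3789
j=11: r + 10k = 4203.422272… → ⌈·⌉ = 4204

51, 466, 882, 1297, 1712, 2128, 2543, 2958, 3373, 3789, 4204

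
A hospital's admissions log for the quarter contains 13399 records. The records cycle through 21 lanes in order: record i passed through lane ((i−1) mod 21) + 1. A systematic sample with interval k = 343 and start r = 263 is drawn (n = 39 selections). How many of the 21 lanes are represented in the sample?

3

Consecutive selections differ by k = 343, so their lane numbers differ by 343 mod 21 = 7.
gcd(343, 21) = 7, so the sample visits 21/7 = 3 distinct residues mod 21.
Start 263 is lane 11; the lanes hit are 4, 11, 18.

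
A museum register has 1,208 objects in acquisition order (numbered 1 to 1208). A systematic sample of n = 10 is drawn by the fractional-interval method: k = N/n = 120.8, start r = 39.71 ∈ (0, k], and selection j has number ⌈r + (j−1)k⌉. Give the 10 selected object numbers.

j=1: r + 0k = 39.71 → ⌈·⌉ = 40
j=2: r + 1k = 160.51 → ⌈·⌉ = 161
j=3: r + 2k = 281.31 → ⌈·⌉ = 282
j=4: r + 3k = 402.11 → ⌈·⌉ = 403
j=5: r + 4k = 522.91 → ⌈·⌉ = 523
j=6: r + 5k = 643.71 → ⌈·⌉ = 644
j=7: r + 6k = 764.51 → ⌈·⌉ = 765
j=8: r + 7k = 885.31 → ⌈·⌉ = 886
j=9: r + 8k = 1006.11 → ⌈·⌉ = 1007
j=10: r + 9k = 1126.91 → ⌈·⌉ = 1127

40, 161, 282, 403, 523, 644, 765, 886, 1007, 1127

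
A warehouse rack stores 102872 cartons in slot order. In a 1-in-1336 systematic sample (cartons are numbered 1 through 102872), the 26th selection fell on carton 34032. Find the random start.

632

k = 1336
r = 34032 − (26−1)×1336 = 34032 − 33400 = 632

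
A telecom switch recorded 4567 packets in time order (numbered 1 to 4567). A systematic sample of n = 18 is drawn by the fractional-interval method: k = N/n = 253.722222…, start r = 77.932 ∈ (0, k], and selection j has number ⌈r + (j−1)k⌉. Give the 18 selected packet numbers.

j=1: r + 0k = 77.932 → ⌈·⌉ = 78
j=2: r + 1k = 331.654222… → ⌈·⌉ = 332
j=3: r + 2k = 585.376444… → ⌈·⌉ = 586
j=4: r + 3k = 839.098666… → ⌈·⌉ = 840
j=5: r + 4k = 1092.820888… → ⌈·⌉ = 1093
j=6: r + 5k = 1346.543111… → ⌈·⌉ = 1347
j=7: r + 6k = 1600.265333… → ⌈·⌉ = 1601
j=8: r + 7k = 1853.987555… → ⌈·⌉ = 1854
j=9: r + 8k = 2107.709777… → ⌈·⌉ = 2108
j=10: r + 9k = 2361.432 → ⌈·⌉ = 2362
j=11: r + 10k = 2615.154222… → ⌈·⌉ = 2616
j=12: r + 11k = 2868.876444… → ⌈·⌉ = 2869
j=13: r + 12k = 3122.598666… → ⌈·⌉ = 3123
j=14: r + 13k = 3376.320888… → ⌈·⌉ = 3377
j=15: r + 14k = 3630.043111… → ⌈·⌉ = 3631
j=16: r + 15k = 3883.765333… → ⌈·⌉ = 3884
j=17: r + 16k = 4137.487555… → ⌈·⌉ = 4138
j=18: r + 17k = 4391.209777… → ⌈·⌉ = 4392

78, 332, 586, 840, 1093, 1347, 1601, 1854, 2108, 2362, 2616, 2869, 3123, 3377, 3631, 3884, 4138, 4392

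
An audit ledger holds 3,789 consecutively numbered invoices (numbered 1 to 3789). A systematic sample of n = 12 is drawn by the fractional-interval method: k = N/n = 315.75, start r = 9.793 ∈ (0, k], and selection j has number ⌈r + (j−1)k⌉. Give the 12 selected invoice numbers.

10, 326, 642, 958, 1273, 1589, 1905, 2221, 2536, 2852, 3168, 3484

j=1: r + 0k = 9.793 → ⌈·⌉ = 10
j=2: r + 1k = 325.543 → ⌈·⌉ = 326
j=3: r + 2k = 641.293 → ⌈·⌉ = 642
j=4: r + 3k = 957.043 → ⌈·⌉ = 958
j=5: r + 4k = 1272.793 → ⌈·⌉ = 1273
j=6: r + 5k = 1588.543 → ⌈·⌉ = 1589
j=7: r + 6k = 1904.293 → ⌈·⌉ = 1905
j=8: r + 7k = 2220.043 → ⌈·⌉ = 2221
j=9: r + 8k = 2535.793 → ⌈·⌉ = 2536
j=10: r + 9k = 2851.543 → ⌈·⌉ = 2852
j=11: r + 10k = 3167.293 → ⌈·⌉ = 3168
j=12: r + 11k = 3483.043 → ⌈·⌉ = 3484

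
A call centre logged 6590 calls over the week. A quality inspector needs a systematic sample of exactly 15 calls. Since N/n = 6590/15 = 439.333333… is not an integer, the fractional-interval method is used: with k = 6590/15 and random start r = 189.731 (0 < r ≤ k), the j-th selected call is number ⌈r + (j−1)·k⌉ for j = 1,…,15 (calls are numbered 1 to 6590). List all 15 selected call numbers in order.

190, 630, 1069, 1508, 1948, 2387, 2826, 3266, 3705, 4144, 4584, 5023, 5462, 5902, 6341

j=1: r + 0k = 189.731 → ⌈·⌉ = 190
j=2: r + 1k = 629.064333… → ⌈·⌉ = 630
j=3: r + 2k = 1068.397666… → ⌈·⌉ = 1069
j=4: r + 3k = 1507.731 → ⌈·⌉ = 1508
j=5: r + 4k = 1947.064333… → ⌈·⌉ = 1948
j=6: r + 5k = 2386.397666… → ⌈·⌉ = 2387
j=7: r + 6k = 2825.731 → ⌈·⌉ = 2826
j=8: r + 7k = 3265.064333… → ⌈·⌉ = 3266
j=9: r + 8k = 3704.397666… → ⌈·⌉ = 3705
j=10: r + 9k = 4143.731 → ⌈·⌉ = 4144
j=11: r + 10k = 4583.064333… → ⌈·⌉ = 4584
j=12: r + 11k = 5022.397666… → ⌈·⌉ = 5023
j=13: r + 12k = 5461.731 → ⌈·⌉ = 5462
j=14: r + 13k = 5901.064333… → ⌈·⌉ = 5902
j=15: r + 14k = 6340.397666… → ⌈·⌉ = 6341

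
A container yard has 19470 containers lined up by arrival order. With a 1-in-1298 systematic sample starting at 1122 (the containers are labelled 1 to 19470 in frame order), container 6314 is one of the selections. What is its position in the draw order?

k = 1298
position = (6314 − 1122)/1298 + 1 = 5192/1298 + 1 = 4 + 1 = 5

5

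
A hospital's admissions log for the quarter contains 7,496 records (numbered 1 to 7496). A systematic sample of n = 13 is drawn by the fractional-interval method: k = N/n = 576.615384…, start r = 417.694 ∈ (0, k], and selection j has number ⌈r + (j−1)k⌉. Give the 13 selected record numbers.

j=1: r + 0k = 417.694 → ⌈·⌉ = 418
j=2: r + 1k = 994.309384… → ⌈·⌉ = 995
j=3: r + 2k = 1570.924769… → ⌈·⌉ = 1571
j=4: r + 3k = 2147.540153… → ⌈·⌉ = 2148
j=5: r + 4k = 2724.155538… → ⌈·⌉ = 2725
j=6: r + 5k = 3300.770923… → ⌈·⌉ = 3301
j=7: r + 6k = 3877.386307… → ⌈·⌉ = 3878
j=8: r + 7k = 4454.001692… → ⌈·⌉ = 4455
j=9: r + 8k = 5030.617076… → ⌈·⌉ = 5031
j=10: r + 9k = 5607.232461… → ⌈·⌉ = 5608
j=11: r + 10k = 6183.847846… → ⌈·⌉ = 6184
j=12: r + 11k = 6760.463230… → ⌈·⌉ = 6761
j=13: r + 12k = 7337.078615… → ⌈·⌉ = 7338

418, 995, 1571, 2148, 2725, 3301, 3878, 4455, 5031, 5608, 6184, 6761, 7338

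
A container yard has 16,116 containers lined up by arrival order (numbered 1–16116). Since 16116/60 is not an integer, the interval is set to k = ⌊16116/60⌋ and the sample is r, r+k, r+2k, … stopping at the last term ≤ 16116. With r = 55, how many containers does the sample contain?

60

k = ⌊16116/60⌋ = 268
Achieved size = ⌊(16116 − 55)/268⌋ + 1 = ⌊16061/268⌋ + 1 = 59 + 1 = 60
(last selection: 55 + 59×268 = 15867 ≤ 16116; next would be 16135 > 16116)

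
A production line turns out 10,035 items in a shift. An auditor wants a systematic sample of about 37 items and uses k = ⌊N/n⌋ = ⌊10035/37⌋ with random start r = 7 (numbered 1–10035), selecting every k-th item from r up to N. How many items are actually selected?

k = ⌊10035/37⌋ = 271
Achieved size = ⌊(10035 − 7)/271⌋ + 1 = ⌊10028/271⌋ + 1 = 37 + 1 = 38
(last selection: 7 + 37×271 = 10034 ≤ 10035; next would be 10305 > 10035)

38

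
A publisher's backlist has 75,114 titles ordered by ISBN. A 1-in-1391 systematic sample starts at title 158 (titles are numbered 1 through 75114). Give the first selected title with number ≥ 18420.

k = 1391
Steps past start: ⌈(18420 − 158)/1391⌉ = ⌈18262/1391⌉ = 14
Selected title: 158 + 14×1391 = 19632

19632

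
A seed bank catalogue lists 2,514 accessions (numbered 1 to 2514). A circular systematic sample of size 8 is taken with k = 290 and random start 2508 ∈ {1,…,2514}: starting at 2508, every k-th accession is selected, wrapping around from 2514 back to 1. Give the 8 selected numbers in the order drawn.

2508, 284, 574, 864, 1154, 1444, 1734, 2024

Selection 1: 2508
Selection 2: 2508 + 290 = 2798 → 2798 − 2514 = 284
Selection 3: 284 + 290 = 574
Selection 4: 574 + 290 = 864
Selection 5: 864 + 290 = 1154
Selection 6: 1154 + 290 = 1444
Selection 7: 1444 + 290 = 1734
Selection 8: 1734 + 290 = 2024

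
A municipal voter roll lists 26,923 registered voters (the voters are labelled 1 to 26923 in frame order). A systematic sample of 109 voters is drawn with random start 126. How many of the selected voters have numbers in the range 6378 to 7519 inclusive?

4

k = 26923/109 = 247
First selection ≥ 6378: 126 + ⌈(6378−126)/247⌉·247 = 126 + 26×247 = 6548
Last selection ≤ 7519: 126 + ⌊(7519−126)/247⌋·247 = 126 + 29×247 = 7289
Count = 29 − 26 + 1 = 4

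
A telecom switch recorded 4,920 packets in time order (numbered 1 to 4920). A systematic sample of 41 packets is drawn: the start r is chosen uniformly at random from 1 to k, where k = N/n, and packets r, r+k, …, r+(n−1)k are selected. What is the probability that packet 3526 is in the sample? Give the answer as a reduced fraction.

k = 4920/41 = 120.
Packet 3526 is selected iff r ≡ 3526 (mod 120); exactly one such r in {1,…,120}.
Inclusion probability = 1/120.

1/120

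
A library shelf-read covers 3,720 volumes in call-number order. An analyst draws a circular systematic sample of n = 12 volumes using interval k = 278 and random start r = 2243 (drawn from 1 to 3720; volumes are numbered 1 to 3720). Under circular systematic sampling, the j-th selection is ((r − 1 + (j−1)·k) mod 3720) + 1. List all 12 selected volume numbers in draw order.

Selection 1: 2243
Selection 2: 2243 + 278 = 2521
Selection 3: 2521 + 278 = 2799
Selection 4: 2799 + 278 = 3077
Selection 5: 3077 + 278 = 3355
Selection 6: 3355 + 278 = 3633
Selection 7: 3633 + 278 = 3911 → 3911 − 3720 = 191
Selection 8: 191 + 278 = 469
Selection 9: 469 + 278 = 747
Selection 10: 747 + 278 = 1025
Selection 11: 1025 + 278 = 1303
Selection 12: 1303 + 278 = 1581

2243, 2521, 2799, 3077, 3355, 3633, 191, 469, 747, 1025, 1303, 1581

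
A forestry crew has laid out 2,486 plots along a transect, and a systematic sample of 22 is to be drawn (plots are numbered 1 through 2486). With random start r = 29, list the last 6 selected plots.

1837, 1950, 2063, 2176, 2289, 2402

k = N/n = 2486/22 = 113
17th selection = 29 + 16×113 = 1837
18th: 1837 + 113 = 1950
19th: 1950 + 113 = 2063
20th: 2063 + 113 = 2176
21st: 2176 + 113 = 2289
22nd: 2289 + 113 = 2402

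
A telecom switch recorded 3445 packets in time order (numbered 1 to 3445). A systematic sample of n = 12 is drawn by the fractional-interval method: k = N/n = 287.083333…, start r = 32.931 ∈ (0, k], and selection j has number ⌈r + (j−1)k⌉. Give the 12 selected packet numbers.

j=1: r + 0k = 32.931 → ⌈·⌉ = 33
j=2: r + 1k = 320.014333… → ⌈·⌉ = 321
j=3: r + 2k = 607.097666… → ⌈·⌉ = 608
j=4: r + 3k = 894.181 → ⌈·⌉ = 895
j=5: r + 4k = 1181.264333… → ⌈·⌉ = 1182
j=6: r + 5k = 1468.347666… → ⌈·⌉ = 1469
j=7: r + 6k = 1755.431 → ⌈·⌉ = 1756
j=8: r + 7k = 2042.514333… → ⌈·⌉ = 2043
j=9: r + 8k = 2329.597666… → ⌈·⌉ = 2330
j=10: r + 9k = 2616.681 → ⌈·⌉ = 2617
j=11: r + 10k = 2903.764333… → ⌈·⌉ = 2904
j=12: r + 11k = 3190.847666… → ⌈·⌉ = 3191

33, 321, 608, 895, 1182, 1469, 1756, 2043, 2330, 2617, 2904, 3191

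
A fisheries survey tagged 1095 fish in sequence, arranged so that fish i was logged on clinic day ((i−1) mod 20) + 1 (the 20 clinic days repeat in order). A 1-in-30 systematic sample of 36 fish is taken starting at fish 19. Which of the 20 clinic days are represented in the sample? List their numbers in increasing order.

Consecutive selections differ by k = 30, so their clinic day numbers differ by 30 mod 20 = 10.
gcd(30, 20) = 10, so the sample visits 20/10 = 2 distinct residues mod 20.
Start 19 is clinic day 19; the clinic days hit are 9, 19.

9, 19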